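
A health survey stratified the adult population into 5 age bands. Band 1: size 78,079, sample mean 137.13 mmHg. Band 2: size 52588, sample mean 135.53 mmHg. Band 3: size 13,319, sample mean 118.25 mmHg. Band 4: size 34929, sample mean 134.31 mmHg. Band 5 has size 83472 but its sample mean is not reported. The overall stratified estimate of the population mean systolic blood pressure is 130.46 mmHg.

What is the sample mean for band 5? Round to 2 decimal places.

Σ Nₕx̄ₕ = N·μ, so 83472·x̄_5 = 262387·130.46 − (78079·137.13 + 52588·135.53 + 13319·118.25 + 34929·134.31).
= 34231008.02 − 24100510.65 = 10130497.37.
x̄_5 = 10130497.37 / 83472 = 121.3640... → 121.36.

121.36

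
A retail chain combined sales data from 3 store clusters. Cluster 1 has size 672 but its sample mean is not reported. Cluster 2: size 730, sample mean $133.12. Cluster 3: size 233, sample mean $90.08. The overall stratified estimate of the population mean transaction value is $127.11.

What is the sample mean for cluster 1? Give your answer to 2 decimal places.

133.42

Σ Nₕx̄ₕ = N·μ, so 672·x̄_1 = 1635·127.11 − (730·133.12 + 233·90.08).
= 207824.85 − 118166.24 = 89658.61.
x̄_1 = 89658.61 / 672 = 133.4206... → 133.42.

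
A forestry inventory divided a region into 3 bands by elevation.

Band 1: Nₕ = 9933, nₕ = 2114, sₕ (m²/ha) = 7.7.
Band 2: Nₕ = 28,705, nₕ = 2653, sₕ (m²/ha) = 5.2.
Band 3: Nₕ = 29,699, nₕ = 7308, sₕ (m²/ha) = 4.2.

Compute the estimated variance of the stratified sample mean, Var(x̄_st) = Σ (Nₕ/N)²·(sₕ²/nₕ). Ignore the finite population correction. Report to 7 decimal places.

N = 68337; Wₕ = Nₕ/N.
band 1: (9933/68337)²·7.7²/2114 = 0.0005925507
band 2: (28705/68337)²·5.2²/2653 = 0.0017983438
band 3: (29699/68337)²·4.2²/7308 = 0.0004559024
Sum = 0.0028467969 → 0.0028468.

0.0028468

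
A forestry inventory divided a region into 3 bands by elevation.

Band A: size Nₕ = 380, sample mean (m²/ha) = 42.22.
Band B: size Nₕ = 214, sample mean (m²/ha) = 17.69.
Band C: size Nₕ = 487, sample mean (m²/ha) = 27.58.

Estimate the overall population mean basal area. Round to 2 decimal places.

x̄_st = (Σ Nₕx̄ₕ) / (Σ Nₕ) = (380·42.22 + 214·17.69 + 487·27.58) / 1081
= 33260.72 / 1081 = 30.7685... → 30.77.

30.77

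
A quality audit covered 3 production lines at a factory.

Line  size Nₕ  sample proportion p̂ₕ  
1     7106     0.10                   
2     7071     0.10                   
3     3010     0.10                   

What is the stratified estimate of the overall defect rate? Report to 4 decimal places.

0.1000

Wₕ = Nₕ/N with N = 17187: 0.4135, 0.4114, 0.1751.
p̂_st = 0.4135·0.10 + 0.4114·0.10 + 0.1751·0.10 ≈ 0.1 → 0.1000.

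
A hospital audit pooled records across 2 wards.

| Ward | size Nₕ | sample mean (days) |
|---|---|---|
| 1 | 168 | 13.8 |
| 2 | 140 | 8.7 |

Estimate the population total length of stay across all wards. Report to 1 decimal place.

3536.4

Population total = Σ Nₕ·x̄ₕ (each stratum's size times its mean).
168·13.8 + 140·8.7 = 2318.4 + 1218 = 3536.4.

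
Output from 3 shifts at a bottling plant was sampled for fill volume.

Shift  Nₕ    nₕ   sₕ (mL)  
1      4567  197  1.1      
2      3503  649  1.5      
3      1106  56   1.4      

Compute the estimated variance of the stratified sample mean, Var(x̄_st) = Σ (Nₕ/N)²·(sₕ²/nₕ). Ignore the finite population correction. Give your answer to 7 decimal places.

N = 9176. Term for each stratum: Wₕ²sₕ²/nₕ.
Var(x̄_st) = 0.0015215084 + 0.0005052558 + 0.0005084772 = 0.0025352414 → 0.0025352.

0.0025352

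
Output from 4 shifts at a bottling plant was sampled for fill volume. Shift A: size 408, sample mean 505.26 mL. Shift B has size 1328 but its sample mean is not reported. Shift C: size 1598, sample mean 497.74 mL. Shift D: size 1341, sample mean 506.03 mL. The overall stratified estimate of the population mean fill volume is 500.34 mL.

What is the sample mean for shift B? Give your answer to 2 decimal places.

Σ Nₕx̄ₕ = N·μ, so 1328·x̄_B = 4675·500.34 − (408·505.26 + 1598·497.74 + 1341·506.03).
= 2339089.5 − 1680120.83 = 658968.67.
x̄_B = 658968.67 / 1328 = 496.2113... → 496.21.

496.21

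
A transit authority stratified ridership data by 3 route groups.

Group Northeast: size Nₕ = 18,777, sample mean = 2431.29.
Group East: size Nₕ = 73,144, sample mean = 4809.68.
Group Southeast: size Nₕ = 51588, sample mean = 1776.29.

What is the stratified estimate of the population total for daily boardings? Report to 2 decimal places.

Northeast: 18777·2431.29 = 45652332.33
East: 73144·4809.68 = 351799233.92
Southeast: 51588·1776.29 = 91635248.52
τ̂ = Σ Nₕx̄ₕ = 489086814.77.

489086814.77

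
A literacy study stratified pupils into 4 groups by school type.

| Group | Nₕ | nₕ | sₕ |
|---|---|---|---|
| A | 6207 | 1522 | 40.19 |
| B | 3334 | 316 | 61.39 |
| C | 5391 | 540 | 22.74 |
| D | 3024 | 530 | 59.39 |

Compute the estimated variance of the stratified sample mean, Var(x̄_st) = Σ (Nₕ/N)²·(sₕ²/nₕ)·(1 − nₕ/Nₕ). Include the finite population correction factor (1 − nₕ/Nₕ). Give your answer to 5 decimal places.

0.70126

N = 17956; Wₕ = Nₕ/N.
group A: (6207/17956)²·40.19²/1522·(1 − 1522/6207) = 0.09571798
group B: (3334/17956)²·61.39²/316·(1 − 316/3334) = 0.37219782
group C: (5391/17956)²·22.74²/540·(1 − 540/5391) = 0.07767273
group D: (3024/17956)²·59.39²/530·(1 − 530/3024) = 0.15567176
Sum = 0.70126028 → 0.70126.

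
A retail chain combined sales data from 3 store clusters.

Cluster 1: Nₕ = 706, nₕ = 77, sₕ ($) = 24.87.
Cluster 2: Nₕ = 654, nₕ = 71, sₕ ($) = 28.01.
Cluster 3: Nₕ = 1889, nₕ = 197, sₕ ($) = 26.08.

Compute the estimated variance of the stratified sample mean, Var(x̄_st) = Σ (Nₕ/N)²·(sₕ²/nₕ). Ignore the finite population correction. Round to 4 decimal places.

1.9941

N = 3249. Term for each stratum: Wₕ²sₕ²/nₕ.
Var(x̄_st) = 0.3792895 + 0.4477380 + 1.1671144 = 1.9941419 → 1.9941.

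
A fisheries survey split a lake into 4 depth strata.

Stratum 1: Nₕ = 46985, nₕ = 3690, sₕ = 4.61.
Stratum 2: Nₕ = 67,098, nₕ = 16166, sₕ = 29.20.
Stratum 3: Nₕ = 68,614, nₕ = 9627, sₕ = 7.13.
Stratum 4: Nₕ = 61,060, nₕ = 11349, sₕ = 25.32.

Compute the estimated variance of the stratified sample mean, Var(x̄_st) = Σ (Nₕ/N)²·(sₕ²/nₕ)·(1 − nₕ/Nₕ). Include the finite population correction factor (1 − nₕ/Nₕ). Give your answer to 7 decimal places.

0.0064762

N = 243757. Term for each stratum: Wₕ²sₕ²/nₕ·(1−nₕ/Nₕ).
Var(x̄_st) = 0.0001971779 + 0.0030335366 + 0.0003597021 + 0.0028857913 = 0.0064762079 → 0.0064762.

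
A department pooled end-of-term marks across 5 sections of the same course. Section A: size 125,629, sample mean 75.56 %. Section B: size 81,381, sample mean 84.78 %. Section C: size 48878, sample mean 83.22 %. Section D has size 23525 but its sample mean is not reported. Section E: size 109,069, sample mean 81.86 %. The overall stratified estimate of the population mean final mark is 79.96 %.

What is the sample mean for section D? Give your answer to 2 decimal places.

71.20

Σ Nₕx̄ₕ = N·μ, so 23525·x̄_D = 388482·79.96 − (125629·75.56 + 81381·84.78 + 48878·83.22 + 109069·81.86).
= 31063020.72 − 29388023.92 = 1674996.8.
x̄_D = 1674996.8 / 23525 = 71.2007... → 71.20.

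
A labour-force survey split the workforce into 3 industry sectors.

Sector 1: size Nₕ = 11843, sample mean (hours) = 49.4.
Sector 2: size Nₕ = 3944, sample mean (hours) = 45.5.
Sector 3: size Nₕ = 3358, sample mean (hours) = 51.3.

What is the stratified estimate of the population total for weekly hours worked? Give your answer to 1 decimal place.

936761.6

1: 11843·49.4 = 585044.2
2: 3944·45.5 = 179452
3: 3358·51.3 = 172265.4
τ̂ = Σ Nₕx̄ₕ = 936761.6.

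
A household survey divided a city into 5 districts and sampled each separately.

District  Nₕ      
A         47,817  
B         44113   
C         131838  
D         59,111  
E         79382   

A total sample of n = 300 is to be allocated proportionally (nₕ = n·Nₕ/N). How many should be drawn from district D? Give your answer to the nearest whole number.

Share of district D = 59111/362261 = 0.16317.
Allocate 300 × 0.16317 = 48.952... → 49.

49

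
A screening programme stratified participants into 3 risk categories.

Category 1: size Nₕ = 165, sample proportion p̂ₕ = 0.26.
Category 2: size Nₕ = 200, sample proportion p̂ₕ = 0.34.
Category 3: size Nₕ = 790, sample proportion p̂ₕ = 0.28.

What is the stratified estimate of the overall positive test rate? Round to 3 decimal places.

0.288

N = 165 + 200 + 790 = 1155.
Overall proportion = Σ (Nₕ/N)·p̂ₕ.
Σ Nₕp̂ₕ = 42.9 + 68 + 221.2 = 332.1.
332.1 / 1155 = 0.28753... → 0.288.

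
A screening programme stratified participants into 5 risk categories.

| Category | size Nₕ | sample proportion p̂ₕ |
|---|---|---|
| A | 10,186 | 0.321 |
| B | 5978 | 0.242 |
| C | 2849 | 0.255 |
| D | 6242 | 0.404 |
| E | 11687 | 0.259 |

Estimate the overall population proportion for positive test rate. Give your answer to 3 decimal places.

0.298

Wₕ = Nₕ/N with N = 36942: 0.2757, 0.1618, 0.0771, 0.1690, 0.3164.
p̂_st = 0.2757·0.321 + 0.1618·0.242 + 0.0771·0.255 + 0.1690·0.404 + 0.3164·0.259 ≈ 0.29754... → 0.298.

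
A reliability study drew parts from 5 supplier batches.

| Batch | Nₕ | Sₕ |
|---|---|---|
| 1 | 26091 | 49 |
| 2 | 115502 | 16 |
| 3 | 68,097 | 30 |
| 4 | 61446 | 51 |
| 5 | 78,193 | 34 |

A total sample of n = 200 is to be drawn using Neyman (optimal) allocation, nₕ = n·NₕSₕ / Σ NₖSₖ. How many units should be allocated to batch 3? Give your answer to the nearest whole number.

Σ NₕSₕ = 26091·49 + 115502·16 + 68097·30 + 61446·51 + 78193·34 = 10961709.
Share for 3: 2042910/10961709 = 0.18637.
n_3 = 200 × 0.18637 = 37.274... → 37.

37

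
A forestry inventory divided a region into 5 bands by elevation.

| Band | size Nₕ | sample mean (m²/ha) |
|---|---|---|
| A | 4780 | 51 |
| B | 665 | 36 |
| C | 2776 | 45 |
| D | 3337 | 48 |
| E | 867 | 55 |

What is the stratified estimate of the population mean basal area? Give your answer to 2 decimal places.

N = 4780 + 665 + 2776 + 3337 + 867 = 12425.
The stratified mean weights each stratum mean by its population share Nₕ/N.
Σ Nₕx̄ₕ = 4780·51 + 665·36 + 2776·45 + 3337·48 + 867·55 = 243780 + 23940 + 124920 + 160176 + 47685 = 600501.
Divide by N: 600501 / 12425 = 48.3301... → 48.33.

48.33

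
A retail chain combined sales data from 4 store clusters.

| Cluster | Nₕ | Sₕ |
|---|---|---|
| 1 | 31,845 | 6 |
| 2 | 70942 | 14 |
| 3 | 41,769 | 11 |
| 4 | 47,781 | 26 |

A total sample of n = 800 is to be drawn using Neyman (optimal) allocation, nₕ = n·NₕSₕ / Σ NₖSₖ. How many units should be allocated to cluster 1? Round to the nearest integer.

Σ NₕSₕ = 31845·6 + 70942·14 + 41769·11 + 47781·26 = 2886023.
Share for 1: 191070/2886023 = 0.06621.
n_1 = 800 × 0.06621 = 52.964... → 53.

53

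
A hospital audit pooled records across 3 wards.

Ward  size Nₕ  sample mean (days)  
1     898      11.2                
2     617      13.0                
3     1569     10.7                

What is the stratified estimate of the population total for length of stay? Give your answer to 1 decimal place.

Population total = Σ Nₕ·x̄ₕ (each stratum's size times its mean).
898·11.2 + 617·13.0 + 1569·10.7 = 10057.6 + 8021 + 16788.3 = 34866.9.

34866.9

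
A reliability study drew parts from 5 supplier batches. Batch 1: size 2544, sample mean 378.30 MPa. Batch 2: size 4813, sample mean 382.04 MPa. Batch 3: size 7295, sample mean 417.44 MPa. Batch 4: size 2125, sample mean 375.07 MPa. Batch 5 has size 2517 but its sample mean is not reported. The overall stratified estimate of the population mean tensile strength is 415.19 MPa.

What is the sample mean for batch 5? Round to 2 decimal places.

543.22

N = 2544 + 4813 + 7295 + 2125 + 2517 = 19294.
Overall total = μ·N = 415.19·19294 = 8010675.86.
Subtract the known strata: 2544·378.30 + 4813·382.04 + 7295·417.44 + 2125·375.07 = 6643402.27.
Remaining total for batch 5: 8010675.86 − 6643402.27 = 1367273.59.
Divide by its size: 1367273.59 / 2517 = 543.2156... → 543.22.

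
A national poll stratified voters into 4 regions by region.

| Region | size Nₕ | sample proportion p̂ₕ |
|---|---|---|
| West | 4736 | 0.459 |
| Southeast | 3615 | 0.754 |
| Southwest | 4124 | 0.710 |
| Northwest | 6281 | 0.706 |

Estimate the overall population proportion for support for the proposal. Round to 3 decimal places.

0.654

Wₕ = Nₕ/N with N = 18756: 0.2525, 0.1927, 0.2199, 0.3349.
p̂_st = 0.2525·0.459 + 0.1927·0.754 + 0.2199·0.710 + 0.3349·0.706 ≈ 0.65376... → 0.654.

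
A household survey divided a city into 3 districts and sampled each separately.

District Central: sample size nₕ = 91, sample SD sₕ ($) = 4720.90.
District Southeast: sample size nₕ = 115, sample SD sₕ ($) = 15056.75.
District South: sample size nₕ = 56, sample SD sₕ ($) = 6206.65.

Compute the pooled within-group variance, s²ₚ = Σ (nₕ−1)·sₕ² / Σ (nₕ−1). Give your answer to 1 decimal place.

115710465.6

Degrees of freedom: 90 + 114 + 55 = 259.
Σ(nₕ−1)sₕ² = 90·22286896.81 + 114·226705720.5625 + 55·38522504.2225 = 29969010589.2625.
s²ₚ = 29969010589.2625 / 259 = 115710465.596... → 115710465.6.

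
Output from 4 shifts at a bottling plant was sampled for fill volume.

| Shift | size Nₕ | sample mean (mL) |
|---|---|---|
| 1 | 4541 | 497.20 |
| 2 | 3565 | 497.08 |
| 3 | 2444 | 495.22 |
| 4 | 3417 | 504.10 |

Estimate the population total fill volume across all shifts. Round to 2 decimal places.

1: 4541·497.20 = 2257785.2
2: 3565·497.08 = 1772090.2
3: 2444·495.22 = 1210317.68
4: 3417·504.10 = 1722509.7
τ̂ = Σ Nₕx̄ₕ = 6962702.78.

6962702.78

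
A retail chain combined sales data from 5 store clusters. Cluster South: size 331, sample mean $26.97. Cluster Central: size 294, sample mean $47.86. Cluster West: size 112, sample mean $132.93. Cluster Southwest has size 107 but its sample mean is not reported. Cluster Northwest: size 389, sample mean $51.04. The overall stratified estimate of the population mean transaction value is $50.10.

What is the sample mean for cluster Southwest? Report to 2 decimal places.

Σ Nₕx̄ₕ = N·μ, so 107·x̄_Southwest = 1233·50.10 − (331·26.97 + 294·47.86 + 112·132.93 + 389·51.04).
= 61773.3 − 57740.63 = 4032.67.
x̄_Southwest = 4032.67 / 107 = 37.6885... → 37.69.

37.69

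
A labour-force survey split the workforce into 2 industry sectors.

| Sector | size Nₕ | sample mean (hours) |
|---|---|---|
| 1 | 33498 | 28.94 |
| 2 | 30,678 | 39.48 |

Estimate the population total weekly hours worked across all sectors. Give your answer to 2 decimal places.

2180599.56

Population total = Σ Nₕ·x̄ₕ (each stratum's size times its mean).
33498·28.94 + 30678·39.48 = 969432.12 + 1211167.44 = 2180599.56.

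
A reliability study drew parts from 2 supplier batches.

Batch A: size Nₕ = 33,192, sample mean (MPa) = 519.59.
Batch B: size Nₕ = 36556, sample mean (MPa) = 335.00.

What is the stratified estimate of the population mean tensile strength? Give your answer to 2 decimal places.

N = 69748; weights Wₕ = Nₕ/N = (0.4759, 0.5241).
x̄_st = Σ Wₕ·x̄ₕ = 0.4759·519.59 + 0.5241·335.00 ≈ 422.8435...
→ 422.84.

422.84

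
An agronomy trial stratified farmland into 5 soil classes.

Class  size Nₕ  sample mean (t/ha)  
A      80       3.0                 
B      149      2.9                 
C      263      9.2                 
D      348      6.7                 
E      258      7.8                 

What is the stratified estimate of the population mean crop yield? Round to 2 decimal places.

6.77

N = 1098; weights Wₕ = Nₕ/N = (0.0729, 0.1357, 0.2395, 0.3169, 0.2350).
x̄_st = Σ Wₕ·x̄ₕ = 0.0729·3.0 + 0.1357·2.9 + 0.2395·9.2 + 0.3169·6.7 + 0.2350·7.8 ≈ 6.7720...
→ 6.77.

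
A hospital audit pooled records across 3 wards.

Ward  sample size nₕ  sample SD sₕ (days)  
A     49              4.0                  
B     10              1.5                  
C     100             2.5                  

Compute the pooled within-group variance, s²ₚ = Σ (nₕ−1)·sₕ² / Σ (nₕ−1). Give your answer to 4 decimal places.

9.0192

A: (49−1)·4.0² = 48·16 = 768
B: (10−1)·1.5² = 9·2.25 = 20.25
C: (100−1)·2.5² = 99·6.25 = 618.75
Numerator = 1407; denominator = Σ(nₕ−1) = 156.
s²ₚ = 1407/156 = 9.019231... → 9.0192.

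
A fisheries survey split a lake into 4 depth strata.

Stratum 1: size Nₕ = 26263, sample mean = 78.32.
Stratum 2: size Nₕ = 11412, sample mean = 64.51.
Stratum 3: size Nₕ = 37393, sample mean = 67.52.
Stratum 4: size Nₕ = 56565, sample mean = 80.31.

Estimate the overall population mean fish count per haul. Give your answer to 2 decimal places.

74.91

N = 26263 + 11412 + 37393 + 56565 = 131633.
Weight each subgroup mean by Nₕ/N and sum.
Σ Nₕx̄ₕ = 26263·78.32 + 11412·64.51 + 37393·67.52 + 56565·80.31 = 2056918.16 + 736188.12 + 2524775.36 + 4542735.15 = 9860616.79.
Divide by N: 9860616.79 / 131633 = 74.9099... → 74.91.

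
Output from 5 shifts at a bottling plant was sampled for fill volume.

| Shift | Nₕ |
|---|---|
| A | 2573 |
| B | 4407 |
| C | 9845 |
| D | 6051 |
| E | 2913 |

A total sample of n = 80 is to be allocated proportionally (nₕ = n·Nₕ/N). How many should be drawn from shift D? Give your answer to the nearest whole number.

19

Share of shift D = 6051/25789 = 0.23463.
Allocate 80 × 0.23463 = 18.771... → 19.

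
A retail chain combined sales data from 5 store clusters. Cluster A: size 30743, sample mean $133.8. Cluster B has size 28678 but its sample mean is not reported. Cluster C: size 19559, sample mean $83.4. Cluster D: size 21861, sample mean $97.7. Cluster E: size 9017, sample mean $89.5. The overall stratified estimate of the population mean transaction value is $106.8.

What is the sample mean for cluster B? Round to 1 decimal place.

106.2

Σ Nₕx̄ₕ = N·μ, so 28678·x̄_B = 109858·106.8 − (30743·133.8 + 19559·83.4 + 21861·97.7 + 9017·89.5).
= 11732834.4 − 8687475.2 = 3045359.2.
x̄_B = 3045359.2 / 28678 = 106.191... → 106.2.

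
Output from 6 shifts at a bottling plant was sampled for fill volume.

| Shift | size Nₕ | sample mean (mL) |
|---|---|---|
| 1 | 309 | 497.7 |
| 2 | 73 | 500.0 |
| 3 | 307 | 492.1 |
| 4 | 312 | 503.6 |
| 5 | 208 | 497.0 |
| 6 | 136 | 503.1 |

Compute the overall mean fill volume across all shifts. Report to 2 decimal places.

498.35

N = 309 + 73 + 307 + 312 + 208 + 136 = 1345.
Overall mean = Σ (Nₕ/N)·x̄ₕ — weight by population share, not a simple average.
Σ Nₕx̄ₕ = 309·497.7 + 73·500.0 + 307·492.1 + 312·503.6 + 208·497.0 + 136·503.1 = 153789.3 + 36500 + 151074.7 + 157123.2 + 103376 + 68421.6 = 670284.8.
Divide by N: 670284.8 / 1345 = 498.3530... → 498.35.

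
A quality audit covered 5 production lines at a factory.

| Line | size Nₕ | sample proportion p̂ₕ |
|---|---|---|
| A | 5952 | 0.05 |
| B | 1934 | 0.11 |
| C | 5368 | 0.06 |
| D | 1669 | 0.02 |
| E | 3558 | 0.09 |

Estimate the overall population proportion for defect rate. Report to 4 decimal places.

0.0642

N = 5952 + 1934 + 5368 + 1669 + 3558 = 18481.
Overall proportion = Σ (Nₕ/N)·p̂ₕ.
Σ Nₕp̂ₕ = 297.6 + 212.74 + 322.08 + 33.38 + 320.22 = 1186.02.
1186.02 / 18481 = 0.064175... → 0.0642.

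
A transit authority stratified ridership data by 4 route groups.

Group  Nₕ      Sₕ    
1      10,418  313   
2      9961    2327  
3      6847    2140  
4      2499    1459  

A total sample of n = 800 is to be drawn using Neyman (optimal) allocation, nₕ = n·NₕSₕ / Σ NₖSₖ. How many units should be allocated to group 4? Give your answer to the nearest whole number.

65

1: NₕSₕ = 10418·313 = 3260834
2: NₕSₕ = 9961·2327 = 23179247
3: NₕSₕ = 6847·2140 = 14652580
4: NₕSₕ = 2499·1459 = 3646041
Σ NₕSₕ = 44738702.
n_4 = 800·3646041/44738702 = 65.197... → 65.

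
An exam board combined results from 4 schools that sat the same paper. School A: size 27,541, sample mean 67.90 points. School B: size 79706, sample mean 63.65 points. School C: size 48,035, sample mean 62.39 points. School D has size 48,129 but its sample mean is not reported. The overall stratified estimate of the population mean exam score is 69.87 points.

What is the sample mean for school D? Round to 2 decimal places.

Σ Nₕx̄ₕ = N·μ, so 48129·x̄_D = 203411·69.87 − (27541·67.90 + 79706·63.65 + 48035·62.39).
= 14212326.57 − 9940224.45 = 4272102.12.
x̄_D = 4272102.12 / 48129 = 88.7636... → 88.76.

88.76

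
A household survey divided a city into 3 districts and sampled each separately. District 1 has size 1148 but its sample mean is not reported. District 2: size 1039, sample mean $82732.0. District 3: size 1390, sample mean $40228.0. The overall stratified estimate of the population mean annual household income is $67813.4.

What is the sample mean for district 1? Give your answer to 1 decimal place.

Σ Nₕx̄ₕ = N·μ, so 1148·x̄_1 = 3577·67813.4 − (1039·82732.0 + 1390·40228.0).
= 242568531.8 − 141875468 = 100693063.8.
x̄_1 = 100693063.8 / 1148 = 87711.728... → 87711.7.

87711.7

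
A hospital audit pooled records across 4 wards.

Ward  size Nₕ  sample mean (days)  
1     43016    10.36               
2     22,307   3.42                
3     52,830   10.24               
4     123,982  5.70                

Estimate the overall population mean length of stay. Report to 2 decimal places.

N = 242135; weights Wₕ = Nₕ/N = (0.1777, 0.0921, 0.2182, 0.5120).
x̄_st = Σ Wₕ·x̄ₕ = 0.1777·10.36 + 0.0921·3.42 + 0.2182·10.24 + 0.5120·5.70 ≈ 7.3084...
→ 7.31.

7.31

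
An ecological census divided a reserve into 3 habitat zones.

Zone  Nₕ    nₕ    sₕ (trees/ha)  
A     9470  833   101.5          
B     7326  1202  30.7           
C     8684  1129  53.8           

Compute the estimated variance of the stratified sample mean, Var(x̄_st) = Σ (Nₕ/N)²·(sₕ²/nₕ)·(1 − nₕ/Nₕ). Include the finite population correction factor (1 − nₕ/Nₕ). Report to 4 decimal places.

1.8714

N = 25480; Wₕ = Nₕ/N.
zone A: (9470/25480)²·101.5²/833·(1 − 833/9470) = 1.5581208
zone B: (7326/25480)²·30.7²/1202·(1 − 1202/7326) = 0.0541846
zone C: (8684/25480)²·53.8²/1129·(1 − 1129/8684) = 0.2590753
Sum = 1.8713807 → 1.8714.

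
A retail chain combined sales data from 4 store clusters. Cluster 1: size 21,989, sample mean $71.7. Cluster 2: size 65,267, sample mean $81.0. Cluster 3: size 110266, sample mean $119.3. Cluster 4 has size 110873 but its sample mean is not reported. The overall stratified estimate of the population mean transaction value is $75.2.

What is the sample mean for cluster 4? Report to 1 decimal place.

N = 21989 + 65267 + 110266 + 110873 = 308395.
Overall total = μ·N = 75.2·308395 = 23191304.
Subtract the known strata: 21989·71.7 + 65267·81.0 + 110266·119.3 = 20017972.1.
Remaining total for cluster 4: 23191304 − 20017972.1 = 3173331.9.
Divide by its size: 3173331.9 / 110873 = 28.621... → 28.6.

28.6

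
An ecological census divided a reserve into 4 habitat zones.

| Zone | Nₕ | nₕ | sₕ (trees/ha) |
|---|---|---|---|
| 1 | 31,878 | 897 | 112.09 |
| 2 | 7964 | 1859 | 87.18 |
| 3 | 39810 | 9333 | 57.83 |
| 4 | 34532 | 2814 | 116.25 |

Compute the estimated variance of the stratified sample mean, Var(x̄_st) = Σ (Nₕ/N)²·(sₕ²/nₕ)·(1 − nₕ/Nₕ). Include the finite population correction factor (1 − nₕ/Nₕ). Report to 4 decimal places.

1.5130

N = 114184. Term for each stratum: Wₕ²sₕ²/nₕ·(1−nₕ/Nₕ).
Var(x̄_st) = 1.0610047 + 0.0152462 + 0.0333456 + 0.4034399 = 1.5130364 → 1.5130.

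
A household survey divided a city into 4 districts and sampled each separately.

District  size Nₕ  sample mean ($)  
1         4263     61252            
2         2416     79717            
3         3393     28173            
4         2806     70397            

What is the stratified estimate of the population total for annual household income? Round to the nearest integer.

746838519

Population total = Σ Nₕ·x̄ₕ (each stratum's size times its mean).
4263·61252 + 2416·79717 + 3393·28173 + 2806·70397 = 261117276 + 192596272 + 95590989 + 197533982 = 746838519.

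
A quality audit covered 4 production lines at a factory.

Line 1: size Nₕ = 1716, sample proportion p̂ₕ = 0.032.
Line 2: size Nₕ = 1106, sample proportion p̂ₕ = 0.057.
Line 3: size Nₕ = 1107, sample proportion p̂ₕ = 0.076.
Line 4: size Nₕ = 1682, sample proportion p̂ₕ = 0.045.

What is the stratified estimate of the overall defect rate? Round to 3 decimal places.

0.050

N = 1716 + 1106 + 1107 + 1682 = 5611.
Overall proportion = Σ (Nₕ/N)·p̂ₕ.
Σ Nₕp̂ₕ = 54.912 + 63.042 + 84.132 + 75.69 = 277.776.
277.776 / 5611 = 0.04951... → 0.050.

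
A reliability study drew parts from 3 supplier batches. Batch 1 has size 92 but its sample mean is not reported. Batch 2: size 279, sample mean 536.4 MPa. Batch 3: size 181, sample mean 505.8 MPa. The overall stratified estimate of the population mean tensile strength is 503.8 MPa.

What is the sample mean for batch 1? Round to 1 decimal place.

401.0

N = 92 + 279 + 181 = 552.
Overall total = μ·N = 503.8·552 = 278097.6.
Subtract the known strata: 279·536.4 + 181·505.8 = 241205.4.
Remaining total for batch 1: 278097.6 − 241205.4 = 36892.2.
Divide by its size: 36892.2 / 92 = 401.002... → 401.0.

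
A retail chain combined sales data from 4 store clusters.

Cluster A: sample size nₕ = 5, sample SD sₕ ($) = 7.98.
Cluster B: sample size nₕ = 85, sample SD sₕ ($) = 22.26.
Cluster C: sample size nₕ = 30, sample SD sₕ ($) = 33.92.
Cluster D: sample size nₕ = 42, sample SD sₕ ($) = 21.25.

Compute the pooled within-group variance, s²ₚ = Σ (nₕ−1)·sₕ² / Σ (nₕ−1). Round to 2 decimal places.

593.40

A: (5−1)·7.98² = 4·63.6804 = 254.7216
B: (85−1)·22.26² = 84·495.5076 = 41622.6384
C: (30−1)·33.92² = 29·1150.5664 = 33366.4256
D: (42−1)·21.25² = 41·451.5625 = 18514.0625
Numerator = 93757.8481; denominator = Σ(nₕ−1) = 158.
s²ₚ = 93757.8481/158 = 593.4041... → 593.40.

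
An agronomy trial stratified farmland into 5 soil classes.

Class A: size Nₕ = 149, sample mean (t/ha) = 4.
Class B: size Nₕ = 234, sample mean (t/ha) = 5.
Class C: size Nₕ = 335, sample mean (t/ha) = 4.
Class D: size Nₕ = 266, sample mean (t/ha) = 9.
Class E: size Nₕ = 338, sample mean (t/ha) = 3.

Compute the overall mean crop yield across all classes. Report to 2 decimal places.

4.93

N = 149 + 234 + 335 + 266 + 338 = 1322.
The stratified mean weights each stratum mean by its population share Nₕ/N.
Σ Nₕx̄ₕ = 149·4 + 234·5 + 335·4 + 266·9 + 338·3 = 596 + 1170 + 1340 + 2394 + 1014 = 6514.
Divide by N: 6514 / 1322 = 4.9274... → 4.93.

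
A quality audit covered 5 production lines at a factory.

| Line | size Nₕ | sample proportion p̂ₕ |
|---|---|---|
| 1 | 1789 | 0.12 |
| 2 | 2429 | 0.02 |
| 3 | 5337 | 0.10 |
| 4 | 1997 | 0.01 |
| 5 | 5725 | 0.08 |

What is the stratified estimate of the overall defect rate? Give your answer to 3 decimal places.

N = 1789 + 2429 + 5337 + 1997 + 5725 = 17277.
Overall proportion = Σ (Nₕ/N)·p̂ₕ.
Σ Nₕp̂ₕ = 214.68 + 48.58 + 533.7 + 19.97 + 458 = 1274.93.
1274.93 / 17277 = 0.07379... → 0.074.

0.074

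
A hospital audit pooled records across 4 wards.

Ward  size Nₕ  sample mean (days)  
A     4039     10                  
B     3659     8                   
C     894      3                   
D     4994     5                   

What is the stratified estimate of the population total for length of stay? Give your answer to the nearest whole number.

Estimate total by summing Nₕ·x̄ₕ over strata.
4039·10 + 3659·8 + 894·3 + 4994·5 = 40390 + 29272 + 2682 + 24970 = 97314.

97314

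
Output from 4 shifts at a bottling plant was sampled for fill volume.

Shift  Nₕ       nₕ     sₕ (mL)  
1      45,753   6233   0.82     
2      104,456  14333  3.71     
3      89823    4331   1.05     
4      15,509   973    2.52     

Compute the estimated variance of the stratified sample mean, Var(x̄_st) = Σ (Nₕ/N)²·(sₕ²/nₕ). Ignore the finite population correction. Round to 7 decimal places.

N = 255541; Wₕ = Nₕ/N.
shift 1: (45753/255541)²·0.82²/6233 = 0.0000034582
shift 2: (104456/255541)²·3.71²/14333 = 0.0001604561
shift 3: (89823/255541)²·1.05²/4331 = 0.0000314517
shift 4: (15509/255541)²·2.52²/973 = 0.0000240400
Sum = 0.0002194060 → 0.0002194.

0.0002194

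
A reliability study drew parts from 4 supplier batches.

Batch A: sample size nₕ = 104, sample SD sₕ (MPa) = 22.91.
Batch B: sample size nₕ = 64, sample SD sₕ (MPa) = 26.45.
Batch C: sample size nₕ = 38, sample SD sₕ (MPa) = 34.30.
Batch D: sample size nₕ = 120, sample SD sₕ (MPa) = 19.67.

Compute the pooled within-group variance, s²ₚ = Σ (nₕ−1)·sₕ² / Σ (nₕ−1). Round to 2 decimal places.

582.95

Degrees of freedom: 103 + 63 + 37 + 119 = 322.
Σ(nₕ−1)sₕ² = 103·524.8681 + 63·699.6025 + 37·1176.49 + 119·386.9089 = 187708.6609.
s²ₚ = 187708.6609 / 322 = 582.9462... → 582.95.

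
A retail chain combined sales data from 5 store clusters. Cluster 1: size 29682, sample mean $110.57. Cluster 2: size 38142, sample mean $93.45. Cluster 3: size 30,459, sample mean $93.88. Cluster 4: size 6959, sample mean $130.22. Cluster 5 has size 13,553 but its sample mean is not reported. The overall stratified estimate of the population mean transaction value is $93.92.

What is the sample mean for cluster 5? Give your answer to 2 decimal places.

40.23

Σ Nₕx̄ₕ = N·μ, so 13553·x̄_5 = 118795·93.92 − (29682·110.57 + 38142·93.45 + 30459·93.88 + 6959·130.22).
= 11157226.4 − 10612000.54 = 545225.86.
x̄_5 = 545225.86 / 13553 = 40.2292... → 40.23.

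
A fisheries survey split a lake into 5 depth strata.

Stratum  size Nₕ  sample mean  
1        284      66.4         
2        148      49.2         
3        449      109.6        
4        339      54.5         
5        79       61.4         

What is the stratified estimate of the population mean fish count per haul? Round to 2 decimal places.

N = 284 + 148 + 449 + 339 + 79 = 1299.
The stratified mean weights each stratum mean by its population share Nₕ/N.
Σ Nₕx̄ₕ = 284·66.4 + 148·49.2 + 449·109.6 + 339·54.5 + 79·61.4 = 18857.6 + 7281.6 + 49210.4 + 18475.5 + 4850.6 = 98675.7.
Divide by N: 98675.7 / 1299 = 75.9628... → 75.96.

75.96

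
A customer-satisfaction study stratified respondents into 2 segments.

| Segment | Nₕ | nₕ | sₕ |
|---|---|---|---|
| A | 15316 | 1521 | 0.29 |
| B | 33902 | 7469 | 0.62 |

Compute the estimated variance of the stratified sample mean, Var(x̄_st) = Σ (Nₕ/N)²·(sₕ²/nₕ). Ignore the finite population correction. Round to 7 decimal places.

N = 49218; Wₕ = Nₕ/N.
segment A: (15316/49218)²·0.29²/1521 = 0.0000053544
segment B: (33902/49218)²·0.62²/7469 = 0.0000244188
Sum = 0.0000297731 → 0.0000298.

0.0000298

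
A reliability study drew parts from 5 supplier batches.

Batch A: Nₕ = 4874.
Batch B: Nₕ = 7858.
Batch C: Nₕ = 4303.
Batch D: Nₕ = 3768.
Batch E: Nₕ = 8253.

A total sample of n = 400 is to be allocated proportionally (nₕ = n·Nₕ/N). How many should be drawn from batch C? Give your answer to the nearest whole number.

N = 4874 + 7858 + 4303 + 3768 + 8253 = 29056.
n_C = 400·4303/29056 = 59.237... → 59.

59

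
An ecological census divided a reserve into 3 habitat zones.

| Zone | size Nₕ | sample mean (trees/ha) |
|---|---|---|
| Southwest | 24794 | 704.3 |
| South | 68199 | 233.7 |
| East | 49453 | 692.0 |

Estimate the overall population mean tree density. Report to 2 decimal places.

N = 142446; weights Wₕ = Nₕ/N = (0.1741, 0.4788, 0.3472).
x̄_st = Σ Wₕ·x̄ₕ = 0.1741·704.3 + 0.4788·233.7 + 0.3472·692.0 ≈ 474.7202...
→ 474.72.

474.72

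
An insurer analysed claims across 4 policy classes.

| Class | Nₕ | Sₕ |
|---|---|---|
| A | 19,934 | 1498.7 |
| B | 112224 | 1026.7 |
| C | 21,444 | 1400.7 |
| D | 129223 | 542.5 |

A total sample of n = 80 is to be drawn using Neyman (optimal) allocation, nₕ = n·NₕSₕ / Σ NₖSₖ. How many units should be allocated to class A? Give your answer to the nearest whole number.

Σ NₕSₕ = 19934·1498.7 + 112224·1026.7 + 21444·1400.7 + 129223·542.5 = 245235554.9.
Share for A: 29875085.8/245235554.9 = 0.12182.
n_A = 80 × 0.12182 = 9.746... → 10.

10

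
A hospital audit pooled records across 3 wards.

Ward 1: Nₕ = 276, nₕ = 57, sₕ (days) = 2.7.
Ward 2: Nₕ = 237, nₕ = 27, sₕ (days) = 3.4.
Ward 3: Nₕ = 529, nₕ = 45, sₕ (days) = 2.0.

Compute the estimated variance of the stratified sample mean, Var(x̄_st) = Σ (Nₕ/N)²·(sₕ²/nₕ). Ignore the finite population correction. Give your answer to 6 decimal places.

0.054032

N = 1042; Wₕ = Nₕ/N.
ward 1: (276/1042)²·2.7²/57 = 0.008972953
ward 2: (237/1042)²·3.4²/27 = 0.022149061
ward 3: (529/1042)²·2.0²/45 = 0.022909910
Sum = 0.054031924 → 0.054032.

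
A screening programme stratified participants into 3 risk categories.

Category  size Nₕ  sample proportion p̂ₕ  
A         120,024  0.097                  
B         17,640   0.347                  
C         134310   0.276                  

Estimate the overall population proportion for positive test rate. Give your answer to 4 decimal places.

0.2016

N = 120024 + 17640 + 134310 = 271974.
Overall proportion = Σ (Nₕ/N)·p̂ₕ.
Σ Nₕp̂ₕ = 11642.328 + 6121.08 + 37069.56 = 54832.968.
54832.968 / 271974 = 0.201611... → 0.2016.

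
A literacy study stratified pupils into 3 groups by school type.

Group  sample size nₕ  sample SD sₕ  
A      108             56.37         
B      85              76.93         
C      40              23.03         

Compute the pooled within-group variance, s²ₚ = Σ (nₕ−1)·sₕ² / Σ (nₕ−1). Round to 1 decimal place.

3729.6

A: (108−1)·56.37² = 107·3177.5769 = 340000.7283
B: (85−1)·76.93² = 84·5918.2249 = 497130.8916
C: (40−1)·23.03² = 39·530.3809 = 20684.8551
Numerator = 857816.475; denominator = Σ(nₕ−1) = 230.
s²ₚ = 857816.475/230 = 3729.637... → 3729.6.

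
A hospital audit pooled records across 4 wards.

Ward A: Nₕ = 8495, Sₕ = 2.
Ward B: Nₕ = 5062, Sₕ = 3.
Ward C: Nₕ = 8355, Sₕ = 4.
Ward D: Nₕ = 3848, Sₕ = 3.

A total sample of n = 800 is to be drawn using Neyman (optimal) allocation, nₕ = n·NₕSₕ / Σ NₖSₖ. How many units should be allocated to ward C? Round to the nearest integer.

Σ NₕSₕ = 8495·2 + 5062·3 + 8355·4 + 3848·3 = 77140.
Share for C: 33420/77140 = 0.43324.
n_C = 800 × 0.43324 = 346.591... → 347.

347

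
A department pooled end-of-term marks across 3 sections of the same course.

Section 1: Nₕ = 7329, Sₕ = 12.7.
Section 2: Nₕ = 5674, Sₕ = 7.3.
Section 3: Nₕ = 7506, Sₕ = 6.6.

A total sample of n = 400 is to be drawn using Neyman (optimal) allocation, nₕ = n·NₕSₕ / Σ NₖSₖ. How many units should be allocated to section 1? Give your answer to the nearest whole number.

Σ NₕSₕ = 7329·12.7 + 5674·7.3 + 7506·6.6 = 184038.1.
Share for 1: 93078.3/184038.1 = 0.50576.
n_1 = 400 × 0.50576 = 202.302... → 202.

202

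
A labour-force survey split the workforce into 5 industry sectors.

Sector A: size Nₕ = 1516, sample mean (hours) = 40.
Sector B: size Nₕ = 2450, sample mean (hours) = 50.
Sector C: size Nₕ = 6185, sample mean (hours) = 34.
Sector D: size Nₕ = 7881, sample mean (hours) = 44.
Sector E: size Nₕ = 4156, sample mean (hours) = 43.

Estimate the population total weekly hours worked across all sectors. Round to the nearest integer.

918902

A: 1516·40 = 60640
B: 2450·50 = 122500
C: 6185·34 = 210290
D: 7881·44 = 346764
E: 4156·43 = 178708
τ̂ = Σ Nₕx̄ₕ = 918902.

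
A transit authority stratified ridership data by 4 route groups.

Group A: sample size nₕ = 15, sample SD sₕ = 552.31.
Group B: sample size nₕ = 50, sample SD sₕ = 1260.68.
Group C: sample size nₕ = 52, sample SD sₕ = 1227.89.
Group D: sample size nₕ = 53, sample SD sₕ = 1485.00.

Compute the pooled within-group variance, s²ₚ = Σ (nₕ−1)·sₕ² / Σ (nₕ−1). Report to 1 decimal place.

A: (15−1)·552.31² = 14·305046.3361 = 4270648.7054
B: (50−1)·1260.68² = 49·1589314.0624 = 77876389.0576
C: (52−1)·1227.89² = 51·1507713.8521 = 76893406.4571
D: (53−1)·1485.00² = 52·2205225 = 114671700
Numerator = 273712144.2201; denominator = Σ(nₕ−1) = 166.
s²ₚ = 273712144.2201/166 = 1648868.339... → 1648868.3.

1648868.3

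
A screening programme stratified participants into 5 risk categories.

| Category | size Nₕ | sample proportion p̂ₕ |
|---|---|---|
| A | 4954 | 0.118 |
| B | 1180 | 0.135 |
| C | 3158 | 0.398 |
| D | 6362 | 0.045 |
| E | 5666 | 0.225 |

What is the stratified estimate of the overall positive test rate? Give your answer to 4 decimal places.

Wₕ = Nₕ/N with N = 21320: 0.2324, 0.0553, 0.1481, 0.2984, 0.2658.
p̂_st = 0.2324·0.118 + 0.0553·0.135 + 0.1481·0.398 + 0.2984·0.045 + 0.2658·0.225 ≈ 0.167068... → 0.1671.

0.1671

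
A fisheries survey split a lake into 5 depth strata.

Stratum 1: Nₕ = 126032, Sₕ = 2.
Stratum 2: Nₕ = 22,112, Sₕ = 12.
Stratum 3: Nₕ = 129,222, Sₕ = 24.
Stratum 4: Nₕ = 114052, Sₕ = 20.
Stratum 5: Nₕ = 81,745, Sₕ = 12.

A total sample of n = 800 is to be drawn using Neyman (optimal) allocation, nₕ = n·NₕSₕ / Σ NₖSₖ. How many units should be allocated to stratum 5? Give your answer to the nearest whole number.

114

1: NₕSₕ = 126032·2 = 252064
2: NₕSₕ = 22112·12 = 265344
3: NₕSₕ = 129222·24 = 3101328
4: NₕSₕ = 114052·20 = 2281040
5: NₕSₕ = 81745·12 = 980940
Σ NₕSₕ = 6880716.
n_5 = 800·980940/6880716 = 114.051... → 114.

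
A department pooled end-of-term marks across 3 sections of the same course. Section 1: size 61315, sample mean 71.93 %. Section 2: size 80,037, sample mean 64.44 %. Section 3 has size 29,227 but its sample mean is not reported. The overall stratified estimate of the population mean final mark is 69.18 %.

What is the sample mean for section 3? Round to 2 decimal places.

N = 61315 + 80037 + 29227 = 170579.
Overall total = μ·N = 69.18·170579 = 11800655.22.
Subtract the known strata: 61315·71.93 + 80037·64.44 = 9567972.23.
Remaining total for section 3: 11800655.22 − 9567972.23 = 2232682.99.
Divide by its size: 2232682.99 / 29227 = 76.3911... → 76.39.

76.39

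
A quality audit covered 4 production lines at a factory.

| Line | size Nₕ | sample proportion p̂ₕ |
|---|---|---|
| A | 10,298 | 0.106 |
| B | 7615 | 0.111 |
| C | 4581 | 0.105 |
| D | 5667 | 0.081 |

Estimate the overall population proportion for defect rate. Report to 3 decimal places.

0.102

N = 10298 + 7615 + 4581 + 5667 = 28161.
Overall proportion = Σ (Nₕ/N)·p̂ₕ.
Σ Nₕp̂ₕ = 1091.588 + 845.265 + 481.005 + 459.027 = 2876.885.
2876.885 / 28161 = 0.10216... → 0.102.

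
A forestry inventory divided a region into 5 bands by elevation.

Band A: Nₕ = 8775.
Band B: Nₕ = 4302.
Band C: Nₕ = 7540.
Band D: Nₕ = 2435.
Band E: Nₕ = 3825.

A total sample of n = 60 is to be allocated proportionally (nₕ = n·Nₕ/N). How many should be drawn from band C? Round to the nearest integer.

Share of band C = 7540/26877 = 0.28054.
Allocate 60 × 0.28054 = 16.832... → 17.

17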